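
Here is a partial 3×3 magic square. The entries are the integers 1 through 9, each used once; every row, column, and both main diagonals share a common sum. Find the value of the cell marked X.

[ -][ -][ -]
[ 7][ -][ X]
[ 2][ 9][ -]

3

The entries are 1 through 9, which sum to 45, so each line sums to 45/3 = 15.
Using row 3: 2 + 9 + ? → (3,3) = 15 − 11 = 4.
The remaining cell in column 1 is (1,1) = 15 − 9 = 6.
The remaining cell in main diagonal is (2,2) = 15 − 10 = 5.
Anti-diagonal needs 15; the known cells sum to 7, so (1,3) = 8.
Row 1 must total 15; the given cells sum to 14, so (1,2) = 1.
The remaining cell in row 2 is (2,3) = 15 − 12 = 3.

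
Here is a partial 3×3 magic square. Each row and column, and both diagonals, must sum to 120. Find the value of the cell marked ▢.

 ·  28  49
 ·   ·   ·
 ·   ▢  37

52

Row 1 must total 120; the given cells sum to 77, so (1,1) = 43.
Column 3 needs 120; the known cells sum to 86, so (2,3) = 34.
Using main diagonal: 43 + 37 + ? → (2,2) = 120 − 80 = 40.
Anti-diagonal must total 120; the given cells sum to 89, so (3,1) = 31.
The remaining cell in row 2 is (2,1) = 120 − 74 = 46.
The remaining cell in row 3 is (3,2) = 120 − 68 = 52.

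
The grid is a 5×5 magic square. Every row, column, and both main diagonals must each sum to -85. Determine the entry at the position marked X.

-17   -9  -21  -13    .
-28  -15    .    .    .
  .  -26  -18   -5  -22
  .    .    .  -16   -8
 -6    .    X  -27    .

-10

Row 1 needs -85; the known cells sum to -60, so (1,5) = -25.
Row 3 needs -85; the known cells sum to -71, so (3,1) = -14.
Column 1 must total -85; the given cells sum to -65, so (4,1) = -20.
Using column 4: -13 + (-5) + (-16) + (-27) + ? → (2,4) = -85 − (-61) = -24.
From main diagonal, -85 − (-17 + (-15) + (-18) + (-16)) gives (5,5) = -19.
Anti-diagonal must total -85; the given cells sum to -73, so (4,2) = -12.
From row 4, -85 − (-20 + (-12) + (-16) + (-8)) gives (4,3) = -29.
The remaining cell in column 2 is (5,2) = -85 − (-62) = -23.
The remaining cell in column 5 is (2,5) = -85 − (-74) = -11.
From row 2, -85 − (-28 + (-15) + (-24) + (-11)) gives (2,3) = -7.
From row 5, -85 − (-6 + (-23) + (-27) + (-19)) gives (5,3) = -10.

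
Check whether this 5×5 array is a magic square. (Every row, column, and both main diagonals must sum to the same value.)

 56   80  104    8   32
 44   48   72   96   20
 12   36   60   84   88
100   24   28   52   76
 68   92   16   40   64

Yes

Row 1: 56 + 80 + 104 + 8 + 32 = 280.
Row 2: 44 + 48 + 72 + 96 + 20 = 280.
Row 3: 12 + 36 + 60 + 84 + 88 = 280.
Row 4: 100 + 24 + 28 + 52 + 76 = 280.
Row 5: 68 + 92 + 16 + 40 + 64 = 280.
Column 1: 56 + 44 + 12 + 100 + 68 = 280.
Column 2: 80 + 48 + 36 + 24 + 92 = 280.
Column 3: 104 + 72 + 60 + 28 + 16 = 280.
Column 4: 8 + 96 + 84 + 52 + 40 = 280.
Column 5: 32 + 20 + 88 + 76 + 64 = 280.
Main diagonal: 56 + 48 + 60 + 52 + 64 = 280.
Anti-diagonal: 32 + 96 + 60 + 24 + 68 = 280.
All lines sum to 280.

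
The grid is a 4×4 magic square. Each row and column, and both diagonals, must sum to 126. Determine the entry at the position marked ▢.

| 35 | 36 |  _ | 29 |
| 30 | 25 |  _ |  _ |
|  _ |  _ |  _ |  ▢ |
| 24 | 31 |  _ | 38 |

27

From row 1, 126 − (35 + 36 + 29) gives (1,3) = 26.
From row 4, 126 − (24 + 31 + 38) gives (4,3) = 33.
Column 1 must total 126; the given cells sum to 89, so (3,1) = 37.
Column 2 must total 126; the given cells sum to 92, so (3,2) = 34.
From main diagonal, 126 − (35 + 25 + 38) gives (3,3) = 28.
Anti-diagonal must total 126; the given cells sum to 87, so (2,3) = 39.
Row 2 needs 126; the known cells sum to 94, so (2,4) = 32.
Row 3 needs 126; the known cells sum to 99, so (3,4) = 27.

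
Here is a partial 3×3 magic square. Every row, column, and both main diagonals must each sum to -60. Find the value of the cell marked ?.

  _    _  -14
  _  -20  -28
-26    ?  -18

The remaining cell in row 2 is (2,1) = -60 − (-48) = -12.
Row 3: -26 + (-18) + ? = -60, so (3,2) = -16.

-16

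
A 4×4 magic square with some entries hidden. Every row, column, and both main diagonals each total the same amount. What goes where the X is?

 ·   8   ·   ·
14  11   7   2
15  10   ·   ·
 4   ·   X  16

9

Row 2 is complete and sums to 34; that is the magic constant.
Column 1 needs 34; the known cells sum to 33, so (1,1) = 1.
Using column 2: 8 + 11 + 10 + ? → (4,2) = 34 − 29 = 5.
Main diagonal must total 34; the given cells sum to 28, so (3,3) = 6.
Anti-diagonal must total 34; the given cells sum to 21, so (1,4) = 13.
Row 1 must total 34; the given cells sum to 22, so (1,3) = 12.
Row 3 needs 34; the known cells sum to 31, so (3,4) = 3.
From row 4, 34 − (4 + 5 + 16) gives (4,3) = 9.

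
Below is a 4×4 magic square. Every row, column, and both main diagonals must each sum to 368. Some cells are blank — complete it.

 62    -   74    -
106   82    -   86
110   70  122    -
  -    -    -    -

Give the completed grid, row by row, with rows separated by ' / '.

62 118 74 114 / 106 82 94 86 / 110 70 122 66 / 90 98 78 102

From row 2, 368 − (106 + 82 + 86) gives (2,3) = 94.
The remaining cell in row 3 is (3,4) = 368 − 302 = 66.
Column 1 needs 368; the known cells sum to 278, so (4,1) = 90.
From column 3, 368 − (74 + 94 + 122) gives (4,3) = 78.
Main diagonal needs 368; the known cells sum to 266, so (4,4) = 102.
Anti-diagonal: 94 + 70 + 90 + ? = 368, so (1,4) = 114.
From row 1, 368 − (62 + 74 + 114) gives (1,2) = 118.
Row 4 needs 368; the known cells sum to 270, so (4,2) = 98.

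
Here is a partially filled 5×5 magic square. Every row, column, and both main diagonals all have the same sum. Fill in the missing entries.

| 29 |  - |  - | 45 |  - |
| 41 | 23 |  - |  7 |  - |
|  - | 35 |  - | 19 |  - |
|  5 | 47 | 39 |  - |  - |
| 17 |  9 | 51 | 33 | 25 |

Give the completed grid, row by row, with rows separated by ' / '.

Row 5 is already complete: 17 + 9 + 51 + 33 + 25 = 135, so that is the magic constant.
From column 1, 135 − (29 + 41 + 5 + 17) gives (3,1) = 43.
The remaining cell in column 2 is (1,2) = 135 − 114 = 21.
Using column 4: 45 + 7 + 19 + 33 + ? → (4,4) = 135 − 104 = 31.
Main diagonal needs 135; the known cells sum to 108, so (3,3) = 27.
From anti-diagonal, 135 − (7 + 27 + 47 + 17) gives (1,5) = 37.
Using row 1: 29 + 21 + 45 + 37 + ? → (1,3) = 135 − 132 = 3.
Row 3 needs 135; the known cells sum to 124, so (3,5) = 11.
Using row 4: 5 + 47 + 39 + 31 + ? → (4,5) = 135 − 122 = 13.
Column 3: 3 + 27 + 39 + 51 + ? = 135, so (2,3) = 15.
From column 5, 135 − (37 + 11 + 13 + 25) gives (2,5) = 49.

29 21 3 45 37 / 41 23 15 7 49 / 43 35 27 19 11 / 5 47 39 31 13 / 17 9 51 33 25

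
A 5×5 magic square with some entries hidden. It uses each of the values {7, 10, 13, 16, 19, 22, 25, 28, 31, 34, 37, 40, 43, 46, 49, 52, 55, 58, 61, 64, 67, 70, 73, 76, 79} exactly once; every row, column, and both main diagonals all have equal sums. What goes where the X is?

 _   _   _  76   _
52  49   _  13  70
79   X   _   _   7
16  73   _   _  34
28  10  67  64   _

The 25 entries sum to 1075, so each line sums to 1075/5 = 215.
Row 2 needs 215; the known cells sum to 184, so (2,3) = 31.
Using row 5: 28 + 10 + 67 + 64 + ? → (5,5) = 215 − 169 = 46.
Using column 1: 52 + 79 + 16 + 28 + ? → (1,1) = 215 − 175 = 40.
From column 5, 215 − (70 + 7 + 34 + 46) gives (1,5) = 58.
The remaining cell in anti-diagonal is (3,3) = 215 − 172 = 43.
Main diagonal: 40 + 49 + 43 + 46 + ? = 215, so (4,4) = 37.
Using row 4: 16 + 73 + 37 + 34 + ? → (4,3) = 215 − 160 = 55.
Column 3 needs 215; the known cells sum to 196, so (1,3) = 19.
Column 4 needs 215; the known cells sum to 190, so (3,4) = 25.
Row 1 needs 215; the known cells sum to 193, so (1,2) = 22.
The remaining cell in row 3 is (3,2) = 215 − 154 = 61.

61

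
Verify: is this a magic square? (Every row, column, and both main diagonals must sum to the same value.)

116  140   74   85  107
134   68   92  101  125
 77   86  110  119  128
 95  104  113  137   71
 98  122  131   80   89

Row 1: 116 + 140 + 74 + 85 + 107 = 522.
Row 2: 134 + 68 + 92 + 101 + 125 = 520.
Row 3: 77 + 86 + 110 + 119 + 128 = 520.
Row 4: 95 + 104 + 113 + 137 + 71 = 520.
Row 5: 98 + 122 + 131 + 80 + 89 = 520.
Column 1: 116 + 134 + 77 + 95 + 98 = 520.
Column 2: 140 + 68 + 86 + 104 + 122 = 520.
Column 3: 74 + 92 + 110 + 113 + 131 = 520.
Column 4: 85 + 101 + 119 + 137 + 80 = 522.
Column 5: 107 + 125 + 128 + 71 + 89 = 520.
Main diagonal: 116 + 68 + 110 + 137 + 89 = 520.
Anti-diagonal: 107 + 101 + 110 + 104 + 98 = 520.

No — column 4 sums to 522 but row 3 sums to 520.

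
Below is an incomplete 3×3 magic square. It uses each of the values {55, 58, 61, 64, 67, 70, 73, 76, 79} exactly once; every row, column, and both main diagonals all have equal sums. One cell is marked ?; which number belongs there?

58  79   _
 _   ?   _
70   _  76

67

The 9 entries sum to 603, so each line sums to 603/3 = 201.
Row 1: 58 + 79 + ? = 201, so (1,3) = 64.
From row 3, 201 − (70 + 76) gives (3,2) = 55.
The remaining cell in column 1 is (2,1) = 201 − 128 = 73.
Column 2 needs 201; the known cells sum to 134, so (2,2) = 67.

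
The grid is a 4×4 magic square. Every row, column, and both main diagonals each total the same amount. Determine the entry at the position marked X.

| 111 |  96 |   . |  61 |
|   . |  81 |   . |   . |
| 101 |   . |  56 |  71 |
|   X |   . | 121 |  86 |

76

Main diagonal is complete and sums to 334; that is the magic constant.
Row 1 must total 334; the given cells sum to 268, so (1,3) = 66.
Row 3 must total 334; the given cells sum to 228, so (3,2) = 106.
The remaining cell in column 2 is (4,2) = 334 − 283 = 51.
Using column 3: 66 + 56 + 121 + ? → (2,3) = 334 − 243 = 91.
From column 4, 334 − (61 + 71 + 86) gives (2,4) = 116.
Anti-diagonal needs 334; the known cells sum to 258, so (4,1) = 76.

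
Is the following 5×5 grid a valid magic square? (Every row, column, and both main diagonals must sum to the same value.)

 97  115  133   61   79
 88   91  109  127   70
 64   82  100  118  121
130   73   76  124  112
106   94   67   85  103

No — column 4 sums to 515 but column 5 sums to 485.

Row 1: 97 + 115 + 133 + 61 + 79 = 485.
Row 2: 88 + 91 + 109 + 127 + 70 = 485.
Row 3: 64 + 82 + 100 + 118 + 121 = 485.
Row 4: 130 + 73 + 76 + 124 + 112 = 515.
Row 5: 106 + 94 + 67 + 85 + 103 = 455.
Column 1: 97 + 88 + 64 + 130 + 106 = 485.
Column 2: 115 + 91 + 82 + 73 + 94 = 455.
Column 3: 133 + 109 + 100 + 76 + 67 = 485.
Column 4: 61 + 127 + 118 + 124 + 85 = 515.
Column 5: 79 + 70 + 121 + 112 + 103 = 485.
Main diagonal: 97 + 91 + 100 + 124 + 103 = 515.
Anti-diagonal: 79 + 127 + 100 + 73 + 106 = 485.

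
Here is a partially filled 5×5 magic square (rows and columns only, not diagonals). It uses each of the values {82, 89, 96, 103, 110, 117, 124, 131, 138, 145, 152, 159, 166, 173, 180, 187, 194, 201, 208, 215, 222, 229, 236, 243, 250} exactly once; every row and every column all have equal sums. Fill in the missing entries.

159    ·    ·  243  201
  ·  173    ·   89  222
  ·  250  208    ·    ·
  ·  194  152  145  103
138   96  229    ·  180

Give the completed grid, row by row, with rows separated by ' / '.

159 117 110 243 201 / 215 173 131 89 222 / 82 250 208 166 124 / 236 194 152 145 103 / 138 96 229 187 180

The 25 entries sum to 4150, so each line sums to 4150/5 = 830.
Using row 4: 194 + 152 + 145 + 103 + ? → (4,1) = 830 − 594 = 236.
Row 5: 138 + 96 + 229 + 180 + ? = 830, so (5,4) = 187.
Column 2: 173 + 250 + 194 + 96 + ? = 830, so (1,2) = 117.
Column 4 must total 830; the given cells sum to 664, so (3,4) = 166.
Column 5 needs 830; the known cells sum to 706, so (3,5) = 124.
Row 1 needs 830; the known cells sum to 720, so (1,3) = 110.
Using row 3: 250 + 208 + 166 + 124 + ? → (3,1) = 830 − 748 = 82.
Column 1 needs 830; the known cells sum to 615, so (2,1) = 215.
Using column 3: 110 + 208 + 152 + 229 + ? → (2,3) = 830 − 699 = 131.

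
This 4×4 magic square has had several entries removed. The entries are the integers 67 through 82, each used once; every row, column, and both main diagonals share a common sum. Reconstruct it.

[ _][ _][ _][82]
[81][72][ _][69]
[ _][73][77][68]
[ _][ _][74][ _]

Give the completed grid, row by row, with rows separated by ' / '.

The entries are 67 through 82, which sum to 1192, so each line sums to 1192/4 = 298.
Row 2: 81 + 72 + 69 + ? = 298, so (2,3) = 76.
From row 3, 298 − (73 + 77 + 68) gives (3,1) = 80.
Column 3 needs 298; the known cells sum to 227, so (1,3) = 71.
The remaining cell in column 4 is (4,4) = 298 − 219 = 79.
Main diagonal needs 298; the known cells sum to 228, so (1,1) = 70.
From anti-diagonal, 298 − (82 + 76 + 73) gives (4,1) = 67.
The remaining cell in row 1 is (1,2) = 298 − 223 = 75.
Using row 4: 67 + 74 + 79 + ? → (4,2) = 298 − 220 = 78.

70 75 71 82 / 81 72 76 69 / 80 73 77 68 / 67 78 74 79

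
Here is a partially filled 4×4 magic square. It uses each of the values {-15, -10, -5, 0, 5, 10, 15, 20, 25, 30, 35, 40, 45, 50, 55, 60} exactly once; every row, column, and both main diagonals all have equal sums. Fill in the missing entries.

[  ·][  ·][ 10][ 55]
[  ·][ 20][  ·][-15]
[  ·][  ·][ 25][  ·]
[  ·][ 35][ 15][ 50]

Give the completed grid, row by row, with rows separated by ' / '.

The 16 entries sum to 360, so each line sums to 360/4 = 90.
Row 4 needs 90; the known cells sum to 100, so (4,1) = -10.
Column 3 needs 90; the known cells sum to 50, so (2,3) = 40.
Using column 4: 55 + (-15) + 50 + ? → (3,4) = 90 − 90 = 0.
Main diagonal needs 90; the known cells sum to 95, so (1,1) = -5.
Anti-diagonal needs 90; the known cells sum to 85, so (3,2) = 5.
Row 1: -5 + 10 + 55 + ? = 90, so (1,2) = 30.
Row 2 needs 90; the known cells sum to 45, so (2,1) = 45.
Row 3: 5 + 25 + 0 + ? = 90, so (3,1) = 60.

-5 30 10 55 / 45 20 40 -15 / 60 5 25 0 / -10 35 15 50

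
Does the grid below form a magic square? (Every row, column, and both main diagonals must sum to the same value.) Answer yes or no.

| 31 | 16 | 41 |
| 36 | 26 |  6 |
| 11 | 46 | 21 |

Row 1: 31 + 16 + 41 = 88.
Row 2: 36 + 26 + 6 = 68.
Row 3: 11 + 46 + 21 = 78.
Column 1: 31 + 36 + 11 = 78.
Column 2: 16 + 26 + 46 = 88.
Column 3: 41 + 6 + 21 = 68.
Main diagonal: 31 + 26 + 21 = 78.
Anti-diagonal: 41 + 26 + 11 = 78.

No — row 2 sums to 68 but row 3 sums to 78.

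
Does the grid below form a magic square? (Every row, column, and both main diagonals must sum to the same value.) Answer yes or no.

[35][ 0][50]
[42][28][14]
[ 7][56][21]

Row 1: 35 + 0 + 50 = 85.
Row 2: 42 + 28 + 14 = 84.
Row 3: 7 + 56 + 21 = 84.
Column 1: 35 + 42 + 7 = 84.
Column 2: 0 + 28 + 56 = 84.
Column 3: 50 + 14 + 21 = 85.
Main diagonal: 35 + 28 + 21 = 84.
Anti-diagonal: 50 + 28 + 7 = 85.

No — column 3 sums to 85 but row 2 sums to 84.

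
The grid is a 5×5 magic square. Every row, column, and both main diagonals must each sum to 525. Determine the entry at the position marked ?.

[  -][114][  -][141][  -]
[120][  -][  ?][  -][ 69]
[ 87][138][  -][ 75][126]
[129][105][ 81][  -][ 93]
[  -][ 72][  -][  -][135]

The remaining cell in row 3 is (3,3) = 525 − 426 = 99.
Using row 4: 129 + 105 + 81 + 93 + ? → (4,4) = 525 − 408 = 117.
Column 2: 114 + 138 + 105 + 72 + ? = 525, so (2,2) = 96.
Column 5 needs 525; the known cells sum to 423, so (1,5) = 102.
Main diagonal needs 525; the known cells sum to 447, so (1,1) = 78.
Row 1 needs 525; the known cells sum to 435, so (1,3) = 90.
The remaining cell in column 1 is (5,1) = 525 − 414 = 111.
Using anti-diagonal: 102 + 99 + 105 + 111 + ? → (2,4) = 525 − 417 = 108.
The remaining cell in row 2 is (2,3) = 525 − 393 = 132.

132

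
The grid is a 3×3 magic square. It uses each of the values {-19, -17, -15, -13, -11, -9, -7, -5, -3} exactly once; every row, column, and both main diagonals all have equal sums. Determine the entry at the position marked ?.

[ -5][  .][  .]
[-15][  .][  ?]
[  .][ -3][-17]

The 9 entries sum to -99, so each line sums to -99/3 = -33.
From row 3, -33 − (-3 + (-17)) gives (3,1) = -13.
From main diagonal, -33 − (-5 + (-17)) gives (2,2) = -11.
Anti-diagonal: -11 + (-13) + ? = -33, so (1,3) = -9.
The remaining cell in row 1 is (1,2) = -33 − (-14) = -19.
The remaining cell in row 2 is (2,3) = -33 − (-26) = -7.

-7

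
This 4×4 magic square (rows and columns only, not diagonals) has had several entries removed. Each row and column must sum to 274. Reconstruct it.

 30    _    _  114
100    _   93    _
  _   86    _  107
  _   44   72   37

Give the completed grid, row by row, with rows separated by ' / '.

From row 4, 274 − (44 + 72 + 37) gives (4,1) = 121.
Column 1 needs 274; the known cells sum to 251, so (3,1) = 23.
Column 4 needs 274; the known cells sum to 258, so (2,4) = 16.
From row 2, 274 − (100 + 93 + 16) gives (2,2) = 65.
Row 3: 23 + 86 + 107 + ? = 274, so (3,3) = 58.
The remaining cell in column 2 is (1,2) = 274 − 195 = 79.
Column 3: 93 + 58 + 72 + ? = 274, so (1,3) = 51.

30 79 51 114 / 100 65 93 16 / 23 86 58 107 / 121 44 72 37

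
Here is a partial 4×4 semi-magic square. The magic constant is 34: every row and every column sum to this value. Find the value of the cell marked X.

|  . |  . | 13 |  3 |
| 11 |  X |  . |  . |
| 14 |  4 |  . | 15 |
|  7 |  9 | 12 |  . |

Row 3 must total 34; the given cells sum to 33, so (3,3) = 1.
Row 4 must total 34; the given cells sum to 28, so (4,4) = 6.
From column 1, 34 − (11 + 14 + 7) gives (1,1) = 2.
Column 3: 13 + 1 + 12 + ? = 34, so (2,3) = 8.
Column 4 needs 34; the known cells sum to 24, so (2,4) = 10.
From row 1, 34 − (2 + 13 + 3) gives (1,2) = 16.
Row 2: 11 + 8 + 10 + ? = 34, so (2,2) = 5.

5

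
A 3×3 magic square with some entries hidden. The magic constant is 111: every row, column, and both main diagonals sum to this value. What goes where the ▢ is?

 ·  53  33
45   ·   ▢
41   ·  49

29

Row 1 needs 111; the known cells sum to 86, so (1,1) = 25.
The remaining cell in row 3 is (3,2) = 111 − 90 = 21.
The remaining cell in column 2 is (2,2) = 111 − 74 = 37.
Using column 3: 33 + 49 + ? → (2,3) = 111 − 82 = 29.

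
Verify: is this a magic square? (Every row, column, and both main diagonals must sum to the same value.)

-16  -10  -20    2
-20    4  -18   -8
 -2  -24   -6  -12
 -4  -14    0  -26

No — row 2 sums to -42 but row 3 sums to -44.

Row 1: -16 + (-10) + (-20) + 2 = -44.
Row 2: -20 + 4 + (-18) + (-8) = -42.
Row 3: -2 + (-24) + (-6) + (-12) = -44.
Row 4: -4 + (-14) + 0 + (-26) = -44.
Column 1: -16 + (-20) + (-2) + (-4) = -42.
Column 2: -10 + 4 + (-24) + (-14) = -44.
Column 3: -20 + (-18) + (-6) + 0 = -44.
Column 4: 2 + (-8) + (-12) + (-26) = -44.
Main diagonal: -16 + 4 + (-6) + (-26) = -44.
Anti-diagonal: 2 + (-18) + (-24) + (-4) = -44.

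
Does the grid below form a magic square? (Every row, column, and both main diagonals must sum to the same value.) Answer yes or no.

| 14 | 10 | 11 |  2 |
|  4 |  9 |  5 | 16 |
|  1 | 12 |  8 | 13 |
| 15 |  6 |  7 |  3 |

Row 1: 14 + 10 + 11 + 2 = 37.
Row 2: 4 + 9 + 5 + 16 = 34.
Row 3: 1 + 12 + 8 + 13 = 34.
Row 4: 15 + 6 + 7 + 3 = 31.
Column 1: 14 + 4 + 1 + 15 = 34.
Column 2: 10 + 9 + 12 + 6 = 37.
Column 3: 11 + 5 + 8 + 7 = 31.
Column 4: 2 + 16 + 13 + 3 = 34.
Main diagonal: 14 + 9 + 8 + 3 = 34.
Anti-diagonal: 2 + 5 + 12 + 15 = 34.

No — main diagonal sums to 34 but column 2 sums to 37.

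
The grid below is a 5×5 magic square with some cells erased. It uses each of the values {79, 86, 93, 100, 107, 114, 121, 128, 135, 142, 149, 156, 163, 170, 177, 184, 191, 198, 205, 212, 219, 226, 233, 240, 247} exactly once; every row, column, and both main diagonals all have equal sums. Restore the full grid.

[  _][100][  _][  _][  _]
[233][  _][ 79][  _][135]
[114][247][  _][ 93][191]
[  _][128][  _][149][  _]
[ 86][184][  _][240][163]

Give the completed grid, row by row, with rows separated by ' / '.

177 100 198 121 219 / 233 156 79 212 135 / 114 247 170 93 191 / 205 128 226 149 107 / 86 184 142 240 163

The 25 entries sum to 4075, so each line sums to 4075/5 = 815.
Row 3: 114 + 247 + 93 + 191 + ? = 815, so (3,3) = 170.
From row 5, 815 − (86 + 184 + 240 + 163) gives (5,3) = 142.
Column 2 needs 815; the known cells sum to 659, so (2,2) = 156.
Using main diagonal: 156 + 170 + 149 + 163 + ? → (1,1) = 815 − 638 = 177.
The remaining cell in row 2 is (2,4) = 815 − 603 = 212.
From column 1, 815 − (177 + 233 + 114 + 86) gives (4,1) = 205.
Using column 4: 212 + 93 + 149 + 240 + ? → (1,4) = 815 − 694 = 121.
Using anti-diagonal: 212 + 170 + 128 + 86 + ? → (1,5) = 815 − 596 = 219.
Row 1: 177 + 100 + 121 + 219 + ? = 815, so (1,3) = 198.
From column 3, 815 − (198 + 79 + 170 + 142) gives (4,3) = 226.
Using column 5: 219 + 135 + 191 + 163 + ? → (4,5) = 815 − 708 = 107.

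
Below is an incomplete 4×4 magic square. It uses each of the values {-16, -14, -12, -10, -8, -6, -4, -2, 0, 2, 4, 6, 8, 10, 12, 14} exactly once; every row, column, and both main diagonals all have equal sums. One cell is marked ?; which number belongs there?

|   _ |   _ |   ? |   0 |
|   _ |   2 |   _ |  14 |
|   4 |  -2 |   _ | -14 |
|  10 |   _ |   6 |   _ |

The 16 entries sum to -16, so each line sums to -16/4 = -4.
The remaining cell in row 3 is (3,3) = -4 − (-12) = 8.
Using column 4: 0 + 14 + (-14) + ? → (4,4) = -4 − 0 = -4.
The remaining cell in main diagonal is (1,1) = -4 − 6 = -10.
Anti-diagonal needs -4; the known cells sum to 8, so (2,3) = -12.
From row 2, -4 − (2 + (-12) + 14) gives (2,1) = -8.
Row 4 must total -4; the given cells sum to 12, so (4,2) = -16.
Column 2 must total -4; the given cells sum to -16, so (1,2) = 12.
Using column 3: -12 + 8 + 6 + ? → (1,3) = -4 − 2 = -6.

-6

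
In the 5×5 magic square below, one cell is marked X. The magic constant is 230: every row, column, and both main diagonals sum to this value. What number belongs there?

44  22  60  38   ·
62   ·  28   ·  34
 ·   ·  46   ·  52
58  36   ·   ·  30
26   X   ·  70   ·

From row 1, 230 − (44 + 22 + 60 + 38) gives (1,5) = 66.
The remaining cell in column 1 is (3,1) = 230 − 190 = 40.
The remaining cell in column 5 is (5,5) = 230 − 182 = 48.
Using anti-diagonal: 66 + 46 + 36 + 26 + ? → (2,4) = 230 − 174 = 56.
Row 2 must total 230; the given cells sum to 180, so (2,2) = 50.
From main diagonal, 230 − (44 + 50 + 46 + 48) gives (4,4) = 42.
Row 4: 58 + 36 + 42 + 30 + ? = 230, so (4,3) = 64.
Column 3 needs 230; the known cells sum to 198, so (5,3) = 32.
Column 4: 38 + 56 + 42 + 70 + ? = 230, so (3,4) = 24.
From row 3, 230 − (40 + 46 + 24 + 52) gives (3,2) = 68.
Using row 5: 26 + 32 + 70 + 48 + ? → (5,2) = 230 − 176 = 54.

54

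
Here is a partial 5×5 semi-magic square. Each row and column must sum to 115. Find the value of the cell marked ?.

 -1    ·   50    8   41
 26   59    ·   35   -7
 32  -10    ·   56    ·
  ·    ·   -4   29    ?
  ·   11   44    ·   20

From row 1, 115 − (-1 + 50 + 8 + 41) gives (1,2) = 17.
Row 2 must total 115; the given cells sum to 113, so (2,3) = 2.
Using column 2: 17 + 59 + (-10) + 11 + ? → (4,2) = 115 − 77 = 38.
The remaining cell in column 3 is (3,3) = 115 − 92 = 23.
Column 4: 8 + 35 + 56 + 29 + ? = 115, so (5,4) = -13.
From row 3, 115 − (32 + (-10) + 23 + 56) gives (3,5) = 14.
Using row 5: 11 + 44 + (-13) + 20 + ? → (5,1) = 115 − 62 = 53.
Column 1 must total 115; the given cells sum to 110, so (4,1) = 5.
Using column 5: 41 + (-7) + 14 + 20 + ? → (4,5) = 115 − 68 = 47.

47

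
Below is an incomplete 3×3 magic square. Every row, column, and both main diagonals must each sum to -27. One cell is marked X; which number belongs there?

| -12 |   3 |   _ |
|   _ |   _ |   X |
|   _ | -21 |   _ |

-3

From row 1, -27 − (-12 + 3) gives (1,3) = -18.
Column 2: 3 + (-21) + ? = -27, so (2,2) = -9.
Main diagonal: -12 + (-9) + ? = -27, so (3,3) = -6.
Anti-diagonal must total -27; the given cells sum to -27, so (3,1) = 0.
Column 1 must total -27; the given cells sum to -12, so (2,1) = -15.
The remaining cell in column 3 is (2,3) = -27 − (-24) = -3.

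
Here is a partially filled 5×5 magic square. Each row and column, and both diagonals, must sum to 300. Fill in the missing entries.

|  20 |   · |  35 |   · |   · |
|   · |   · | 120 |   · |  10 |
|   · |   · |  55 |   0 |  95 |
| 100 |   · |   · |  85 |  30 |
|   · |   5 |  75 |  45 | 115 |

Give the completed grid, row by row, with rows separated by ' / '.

20 90 35 105 50 / 80 25 120 65 10 / 40 110 55 0 95 / 100 70 15 85 30 / 60 5 75 45 115

Row 5 must total 300; the given cells sum to 240, so (5,1) = 60.
Column 3 must total 300; the given cells sum to 285, so (4,3) = 15.
Column 5 needs 300; the known cells sum to 250, so (1,5) = 50.
From main diagonal, 300 − (20 + 55 + 85 + 115) gives (2,2) = 25.
Using row 4: 100 + 15 + 85 + 30 + ? → (4,2) = 300 − 230 = 70.
Using anti-diagonal: 50 + 55 + 70 + 60 + ? → (2,4) = 300 − 235 = 65.
The remaining cell in row 2 is (2,1) = 300 − 220 = 80.
Column 1 needs 300; the known cells sum to 260, so (3,1) = 40.
Using column 4: 65 + 0 + 85 + 45 + ? → (1,4) = 300 − 195 = 105.
Using row 1: 20 + 35 + 105 + 50 + ? → (1,2) = 300 − 210 = 90.
Using row 3: 40 + 55 + 0 + 95 + ? → (3,2) = 300 − 190 = 110.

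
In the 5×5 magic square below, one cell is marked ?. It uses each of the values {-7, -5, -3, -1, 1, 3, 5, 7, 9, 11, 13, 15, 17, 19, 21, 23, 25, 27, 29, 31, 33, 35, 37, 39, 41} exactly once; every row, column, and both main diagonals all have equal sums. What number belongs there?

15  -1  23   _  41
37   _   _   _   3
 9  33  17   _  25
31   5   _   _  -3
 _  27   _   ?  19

35

The 25 entries sum to 425, so each line sums to 425/5 = 85.
The remaining cell in row 1 is (1,4) = 85 − 78 = 7.
The remaining cell in row 3 is (3,4) = 85 − 84 = 1.
Using column 1: 15 + 37 + 9 + 31 + ? → (5,1) = 85 − 92 = -7.
From column 2, 85 − (-1 + 33 + 5 + 27) gives (2,2) = 21.
The remaining cell in main diagonal is (4,4) = 85 − 72 = 13.
Anti-diagonal must total 85; the given cells sum to 56, so (2,4) = 29.
Row 2 needs 85; the known cells sum to 90, so (2,3) = -5.
From row 4, 85 − (31 + 5 + 13 + (-3)) gives (4,3) = 39.
Column 3: 23 + (-5) + 17 + 39 + ? = 85, so (5,3) = 11.
Column 4: 7 + 29 + 1 + 13 + ? = 85, so (5,4) = 35.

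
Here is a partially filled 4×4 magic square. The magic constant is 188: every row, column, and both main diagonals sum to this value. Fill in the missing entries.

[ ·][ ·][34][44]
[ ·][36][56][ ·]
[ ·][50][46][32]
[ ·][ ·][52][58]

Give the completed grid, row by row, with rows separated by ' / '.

48 62 34 44 / 42 36 56 54 / 60 50 46 32 / 38 40 52 58

Row 3 needs 188; the known cells sum to 128, so (3,1) = 60.
From column 4, 188 − (44 + 32 + 58) gives (2,4) = 54.
Main diagonal: 36 + 46 + 58 + ? = 188, so (1,1) = 48.
Anti-diagonal must total 188; the given cells sum to 150, so (4,1) = 38.
Row 1: 48 + 34 + 44 + ? = 188, so (1,2) = 62.
From row 2, 188 − (36 + 56 + 54) gives (2,1) = 42.
Row 4: 38 + 52 + 58 + ? = 188, so (4,2) = 40.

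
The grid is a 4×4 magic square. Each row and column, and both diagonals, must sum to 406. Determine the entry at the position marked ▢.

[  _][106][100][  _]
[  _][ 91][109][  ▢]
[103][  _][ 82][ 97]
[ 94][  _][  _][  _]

118

From row 3, 406 − (103 + 82 + 97) gives (3,2) = 124.
Column 2 must total 406; the given cells sum to 321, so (4,2) = 85.
The remaining cell in column 3 is (4,3) = 406 − 291 = 115.
Using anti-diagonal: 109 + 124 + 94 + ? → (1,4) = 406 − 327 = 79.
Row 1 must total 406; the given cells sum to 285, so (1,1) = 121.
Row 4 must total 406; the given cells sum to 294, so (4,4) = 112.
The remaining cell in column 1 is (2,1) = 406 − 318 = 88.
From column 4, 406 − (79 + 97 + 112) gives (2,4) = 118.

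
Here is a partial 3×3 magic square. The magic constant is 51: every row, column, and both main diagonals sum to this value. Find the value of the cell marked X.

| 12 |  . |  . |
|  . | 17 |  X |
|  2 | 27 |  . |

Row 3: 2 + 27 + ? = 51, so (3,3) = 22.
The remaining cell in column 1 is (2,1) = 51 − 14 = 37.
Using column 2: 17 + 27 + ? → (1,2) = 51 − 44 = 7.
Anti-diagonal must total 51; the given cells sum to 19, so (1,3) = 32.
Row 2: 37 + 17 + ? = 51, so (2,3) = -3.

-3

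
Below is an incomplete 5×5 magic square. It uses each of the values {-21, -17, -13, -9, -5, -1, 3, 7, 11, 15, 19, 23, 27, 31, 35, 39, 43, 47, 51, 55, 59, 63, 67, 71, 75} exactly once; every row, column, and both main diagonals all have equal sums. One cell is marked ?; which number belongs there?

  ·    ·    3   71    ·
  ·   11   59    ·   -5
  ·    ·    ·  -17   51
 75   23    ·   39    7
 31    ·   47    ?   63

15

The 25 entries sum to 675, so each line sums to 675/5 = 135.
Using row 4: 75 + 23 + 39 + 7 + ? → (4,3) = 135 − 144 = -9.
Column 3: 3 + 59 + (-9) + 47 + ? = 135, so (3,3) = 35.
From column 5, 135 − (-5 + 51 + 7 + 63) gives (1,5) = 19.
Main diagonal must total 135; the given cells sum to 148, so (1,1) = -13.
Anti-diagonal needs 135; the known cells sum to 108, so (2,4) = 27.
Using row 1: -13 + 3 + 71 + 19 + ? → (1,2) = 135 − 80 = 55.
The remaining cell in row 2 is (2,1) = 135 − 92 = 43.
Column 1 must total 135; the given cells sum to 136, so (3,1) = -1.
The remaining cell in column 4 is (5,4) = 135 − 120 = 15.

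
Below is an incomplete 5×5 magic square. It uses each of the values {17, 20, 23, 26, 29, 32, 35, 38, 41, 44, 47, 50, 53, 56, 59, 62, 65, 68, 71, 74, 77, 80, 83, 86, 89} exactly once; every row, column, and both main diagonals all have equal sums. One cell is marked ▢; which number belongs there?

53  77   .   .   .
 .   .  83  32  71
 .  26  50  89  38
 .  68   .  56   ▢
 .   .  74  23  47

80

The 25 entries sum to 1325, so each line sums to 1325/5 = 265.
Row 3: 26 + 50 + 89 + 38 + ? = 265, so (3,1) = 62.
Using column 4: 32 + 89 + 56 + 23 + ? → (1,4) = 265 − 200 = 65.
Main diagonal must total 265; the given cells sum to 206, so (2,2) = 59.
Row 2 needs 265; the known cells sum to 245, so (2,1) = 20.
Column 2 needs 265; the known cells sum to 230, so (5,2) = 35.
Using row 5: 35 + 74 + 23 + 47 + ? → (5,1) = 265 − 179 = 86.
Column 1 must total 265; the given cells sum to 221, so (4,1) = 44.
Anti-diagonal must total 265; the given cells sum to 236, so (1,5) = 29.
Row 1: 53 + 77 + 65 + 29 + ? = 265, so (1,3) = 41.
Column 3 must total 265; the given cells sum to 248, so (4,3) = 17.
Column 5: 29 + 71 + 38 + 47 + ? = 265, so (4,5) = 80.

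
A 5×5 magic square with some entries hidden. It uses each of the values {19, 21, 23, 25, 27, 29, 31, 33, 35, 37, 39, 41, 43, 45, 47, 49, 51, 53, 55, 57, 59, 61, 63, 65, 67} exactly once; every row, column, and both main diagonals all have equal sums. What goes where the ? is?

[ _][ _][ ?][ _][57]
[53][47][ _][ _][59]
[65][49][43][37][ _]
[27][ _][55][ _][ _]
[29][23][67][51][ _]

The 25 entries sum to 1075, so each line sums to 1075/5 = 215.
Row 3 needs 215; the known cells sum to 194, so (3,5) = 21.
The remaining cell in row 5 is (5,5) = 215 − 170 = 45.
Column 1 must total 215; the given cells sum to 174, so (1,1) = 41.
From column 5, 215 − (57 + 59 + 21 + 45) gives (4,5) = 33.
Main diagonal must total 215; the given cells sum to 176, so (4,4) = 39.
The remaining cell in row 4 is (4,2) = 215 − 154 = 61.
The remaining cell in column 2 is (1,2) = 215 − 180 = 35.
Anti-diagonal: 57 + 43 + 61 + 29 + ? = 215, so (2,4) = 25.
Row 2 needs 215; the known cells sum to 184, so (2,3) = 31.
From column 3, 215 − (31 + 43 + 55 + 67) gives (1,3) = 19.

19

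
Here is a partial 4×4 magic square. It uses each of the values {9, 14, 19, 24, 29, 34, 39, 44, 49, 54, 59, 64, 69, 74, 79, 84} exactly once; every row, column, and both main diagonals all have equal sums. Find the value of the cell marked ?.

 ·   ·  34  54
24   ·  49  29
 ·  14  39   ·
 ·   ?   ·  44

9

The 16 entries sum to 744, so each line sums to 744/4 = 186.
From row 2, 186 − (24 + 49 + 29) gives (2,2) = 84.
Column 3: 34 + 49 + 39 + ? = 186, so (4,3) = 64.
The remaining cell in column 4 is (3,4) = 186 − 127 = 59.
The remaining cell in main diagonal is (1,1) = 186 − 167 = 19.
Using anti-diagonal: 54 + 49 + 14 + ? → (4,1) = 186 − 117 = 69.
Row 1 needs 186; the known cells sum to 107, so (1,2) = 79.
Row 3 must total 186; the given cells sum to 112, so (3,1) = 74.
Using row 4: 69 + 64 + 44 + ? → (4,2) = 186 − 177 = 9.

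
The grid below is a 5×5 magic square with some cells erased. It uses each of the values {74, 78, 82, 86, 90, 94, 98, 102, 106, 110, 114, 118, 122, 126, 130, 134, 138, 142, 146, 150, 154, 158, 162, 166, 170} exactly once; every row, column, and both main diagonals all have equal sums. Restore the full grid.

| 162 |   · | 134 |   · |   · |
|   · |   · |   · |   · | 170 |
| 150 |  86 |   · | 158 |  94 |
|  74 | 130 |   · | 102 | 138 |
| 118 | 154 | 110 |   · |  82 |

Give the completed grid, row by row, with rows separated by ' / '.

162 98 134 90 126 / 106 142 78 114 170 / 150 86 122 158 94 / 74 130 166 102 138 / 118 154 110 146 82

The 25 entries sum to 3050, so each line sums to 3050/5 = 610.
From row 3, 610 − (150 + 86 + 158 + 94) gives (3,3) = 122.
Using row 4: 74 + 130 + 102 + 138 + ? → (4,3) = 610 − 444 = 166.
From row 5, 610 − (118 + 154 + 110 + 82) gives (5,4) = 146.
The remaining cell in column 1 is (2,1) = 610 − 504 = 106.
From column 3, 610 − (134 + 122 + 166 + 110) gives (2,3) = 78.
From column 5, 610 − (170 + 94 + 138 + 82) gives (1,5) = 126.
Main diagonal needs 610; the known cells sum to 468, so (2,2) = 142.
Anti-diagonal needs 610; the known cells sum to 496, so (2,4) = 114.
Column 2 must total 610; the given cells sum to 512, so (1,2) = 98.
Column 4 needs 610; the known cells sum to 520, so (1,4) = 90.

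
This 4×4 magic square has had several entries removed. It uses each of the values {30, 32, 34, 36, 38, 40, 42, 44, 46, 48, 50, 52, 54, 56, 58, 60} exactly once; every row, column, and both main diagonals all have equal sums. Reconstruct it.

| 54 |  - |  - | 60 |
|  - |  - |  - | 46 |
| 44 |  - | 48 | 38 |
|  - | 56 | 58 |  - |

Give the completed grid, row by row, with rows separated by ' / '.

54 32 34 60 / 52 42 40 46 / 44 50 48 38 / 30 56 58 36

The 16 entries sum to 720, so each line sums to 720/4 = 180.
From row 3, 180 − (44 + 48 + 38) gives (3,2) = 50.
Column 4 needs 180; the known cells sum to 144, so (4,4) = 36.
Using main diagonal: 54 + 48 + 36 + ? → (2,2) = 180 − 138 = 42.
Row 4: 56 + 58 + 36 + ? = 180, so (4,1) = 30.
From column 1, 180 − (54 + 44 + 30) gives (2,1) = 52.
Using column 2: 42 + 50 + 56 + ? → (1,2) = 180 − 148 = 32.
The remaining cell in anti-diagonal is (2,3) = 180 − 140 = 40.
Row 1 needs 180; the known cells sum to 146, so (1,3) = 34.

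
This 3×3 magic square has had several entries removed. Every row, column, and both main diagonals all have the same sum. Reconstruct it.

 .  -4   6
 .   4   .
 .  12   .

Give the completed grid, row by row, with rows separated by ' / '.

10 -4 6 / 0 4 8 / 2 12 -2

Column 2 is already complete: -4 + 4 + 12 = 12, so that is the magic constant.
Using row 1: -4 + 6 + ? → (1,1) = 12 − 2 = 10.
The remaining cell in main diagonal is (3,3) = 12 − 14 = -2.
From anti-diagonal, 12 − (6 + 4) gives (3,1) = 2.
Using column 1: 10 + 2 + ? → (2,1) = 12 − 12 = 0.
Column 3 must total 12; the given cells sum to 4, so (2,3) = 8.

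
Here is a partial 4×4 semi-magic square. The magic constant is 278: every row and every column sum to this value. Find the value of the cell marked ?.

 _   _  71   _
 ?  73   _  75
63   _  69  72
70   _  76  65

68

The remaining cell in row 3 is (3,2) = 278 − 204 = 74.
From row 4, 278 − (70 + 76 + 65) gives (4,2) = 67.
Column 2 must total 278; the given cells sum to 214, so (1,2) = 64.
Column 3 needs 278; the known cells sum to 216, so (2,3) = 62.
Column 4 needs 278; the known cells sum to 212, so (1,4) = 66.
Row 1 must total 278; the given cells sum to 201, so (1,1) = 77.
Row 2 must total 278; the given cells sum to 210, so (2,1) = 68.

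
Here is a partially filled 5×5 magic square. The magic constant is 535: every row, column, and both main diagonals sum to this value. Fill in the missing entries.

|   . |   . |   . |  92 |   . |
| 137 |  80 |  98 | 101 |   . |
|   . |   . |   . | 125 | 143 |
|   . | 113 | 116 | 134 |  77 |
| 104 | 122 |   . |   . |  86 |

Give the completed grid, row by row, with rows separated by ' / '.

Row 2 needs 535; the known cells sum to 416, so (2,5) = 119.
The remaining cell in row 4 is (4,1) = 535 − 440 = 95.
From column 4, 535 − (92 + 101 + 125 + 134) gives (5,4) = 83.
Column 5 needs 535; the known cells sum to 425, so (1,5) = 110.
The remaining cell in anti-diagonal is (3,3) = 535 − 428 = 107.
From row 5, 535 − (104 + 122 + 83 + 86) gives (5,3) = 140.
Column 3 needs 535; the known cells sum to 461, so (1,3) = 74.
From main diagonal, 535 − (80 + 107 + 134 + 86) gives (1,1) = 128.
Using row 1: 128 + 74 + 92 + 110 + ? → (1,2) = 535 − 404 = 131.
The remaining cell in column 1 is (3,1) = 535 − 464 = 71.
Column 2: 131 + 80 + 113 + 122 + ? = 535, so (3,2) = 89.

128 131 74 92 110 / 137 80 98 101 119 / 71 89 107 125 143 / 95 113 116 134 77 / 104 122 140 83 86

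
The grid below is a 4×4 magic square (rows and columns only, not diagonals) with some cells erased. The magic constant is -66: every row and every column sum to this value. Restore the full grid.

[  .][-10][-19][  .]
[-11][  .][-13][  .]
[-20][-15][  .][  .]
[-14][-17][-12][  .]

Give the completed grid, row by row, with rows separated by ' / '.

Row 4 needs -66; the known cells sum to -43, so (4,4) = -23.
Column 1 needs -66; the known cells sum to -45, so (1,1) = -21.
Using column 2: -10 + (-15) + (-17) + ? → (2,2) = -66 − (-42) = -24.
The remaining cell in column 3 is (3,3) = -66 − (-44) = -22.
From row 1, -66 − (-21 + (-10) + (-19)) gives (1,4) = -16.
Row 2 needs -66; the known cells sum to -48, so (2,4) = -18.
Row 3: -20 + (-15) + (-22) + ? = -66, so (3,4) = -9.

-21 -10 -19 -16 / -11 -24 -13 -18 / -20 -15 -22 -9 / -14 -17 -12 -23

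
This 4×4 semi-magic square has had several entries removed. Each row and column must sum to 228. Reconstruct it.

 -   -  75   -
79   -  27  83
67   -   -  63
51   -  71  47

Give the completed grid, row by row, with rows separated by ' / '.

From row 2, 228 − (79 + 27 + 83) gives (2,2) = 39.
Row 4 needs 228; the known cells sum to 169, so (4,2) = 59.
From column 1, 228 − (79 + 67 + 51) gives (1,1) = 31.
Column 3 must total 228; the given cells sum to 173, so (3,3) = 55.
From column 4, 228 − (83 + 63 + 47) gives (1,4) = 35.
Row 1: 31 + 75 + 35 + ? = 228, so (1,2) = 87.
From row 3, 228 − (67 + 55 + 63) gives (3,2) = 43.

31 87 75 35 / 79 39 27 83 / 67 43 55 63 / 51 59 71 47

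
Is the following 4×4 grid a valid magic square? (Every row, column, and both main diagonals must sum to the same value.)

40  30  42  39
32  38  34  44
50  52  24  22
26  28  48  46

Row 1: 40 + 30 + 42 + 39 = 151.
Row 2: 32 + 38 + 34 + 44 = 148.
Row 3: 50 + 52 + 24 + 22 = 148.
Row 4: 26 + 28 + 48 + 46 = 148.
Column 1: 40 + 32 + 50 + 26 = 148.
Column 2: 30 + 38 + 52 + 28 = 148.
Column 3: 42 + 34 + 24 + 48 = 148.
Column 4: 39 + 44 + 22 + 46 = 151.
Main diagonal: 40 + 38 + 24 + 46 = 148.
Anti-diagonal: 39 + 34 + 52 + 26 = 151.

No — main diagonal sums to 148 but row 1 sums to 151.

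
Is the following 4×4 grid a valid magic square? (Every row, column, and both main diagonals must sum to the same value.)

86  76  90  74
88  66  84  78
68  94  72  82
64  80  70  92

No — row 1 sums to 326 but main diagonal sums to 316.

Row 1: 86 + 76 + 90 + 74 = 326.
Row 2: 88 + 66 + 84 + 78 = 316.
Row 3: 68 + 94 + 72 + 82 = 316.
Row 4: 64 + 80 + 70 + 92 = 306.
Column 1: 86 + 88 + 68 + 64 = 306.
Column 2: 76 + 66 + 94 + 80 = 316.
Column 3: 90 + 84 + 72 + 70 = 316.
Column 4: 74 + 78 + 82 + 92 = 326.
Main diagonal: 86 + 66 + 72 + 92 = 316.
Anti-diagonal: 74 + 84 + 94 + 64 = 316.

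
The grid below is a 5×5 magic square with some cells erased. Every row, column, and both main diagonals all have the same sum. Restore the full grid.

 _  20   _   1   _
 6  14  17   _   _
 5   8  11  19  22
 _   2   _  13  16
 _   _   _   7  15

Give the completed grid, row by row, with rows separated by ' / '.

Row 3 is already complete: 5 + 8 + 11 + 19 + 22 = 65, so that is the magic constant.
From column 2, 65 − (20 + 14 + 8 + 2) gives (5,2) = 21.
Column 4: 1 + 19 + 13 + 7 + ? = 65, so (2,4) = 25.
Main diagonal: 14 + 11 + 13 + 15 + ? = 65, so (1,1) = 12.
Row 2 needs 65; the known cells sum to 62, so (2,5) = 3.
Column 5 needs 65; the known cells sum to 56, so (1,5) = 9.
Anti-diagonal: 9 + 25 + 11 + 2 + ? = 65, so (5,1) = 18.
Row 1 must total 65; the given cells sum to 42, so (1,3) = 23.
Using row 5: 18 + 21 + 7 + 15 + ? → (5,3) = 65 − 61 = 4.
The remaining cell in column 1 is (4,1) = 65 − 41 = 24.
From column 3, 65 − (23 + 17 + 11 + 4) gives (4,3) = 10.

12 20 23 1 9 / 6 14 17 25 3 / 5 8 11 19 22 / 24 2 10 13 16 / 18 21 4 7 15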